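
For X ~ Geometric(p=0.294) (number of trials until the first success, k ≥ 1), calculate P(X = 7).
0.036406

We have X ~ Geometric(p=0.294) (number of trials until the first success, k ≥ 1).

For a Geometric distribution, the PMF gives us the probability of each outcome.

Using the PMF formula:
P(X = 7) = 0.036406

Rounded to 4 decimal places: 0.0364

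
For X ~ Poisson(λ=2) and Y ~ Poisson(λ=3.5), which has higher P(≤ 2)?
X has higher probability (P(X ≤ 2) = 0.6767 > P(Y ≤ 2) = 0.3208)

Compute P(≤ 2) for each distribution:

X ~ Poisson(λ=2):
P(X ≤ 2) = 0.6767

Y ~ Poisson(λ=3.5):
P(Y ≤ 2) = 0.3208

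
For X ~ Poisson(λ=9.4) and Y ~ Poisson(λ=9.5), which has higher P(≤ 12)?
X has higher probability (P(X ≤ 12) = 0.8448 > P(Y ≤ 12) = 0.8364)

Compute P(≤ 12) for each distribution:

X ~ Poisson(λ=9.4):
P(X ≤ 12) = 0.8448

Y ~ Poisson(λ=9.5):
P(Y ≤ 12) = 0.8364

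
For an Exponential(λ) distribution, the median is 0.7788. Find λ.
λ = 0.8900

For X ~ Exponential(λ), the CDF is F(x) = 1 - e^(-λx).
The median m satisfies F(m) = 0.5:
1 - e^(-λm) = 0.5
e^(-λm) = 0.5
λm = ln(2)
m = ln(2) / λ

Given m = 0.7788:
λ = ln(2) / 0.7788 = 0.693147 / 0.7788 = 0.8900

Verification: ln(2) / 0.8900 = 0.7788 ✓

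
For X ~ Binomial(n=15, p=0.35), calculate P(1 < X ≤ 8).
0.943627

We have X ~ Binomial(n=15, p=0.35).

To find P(1 < X ≤ 8), we use:
P(1 < X ≤ 8) = P(X ≤ 8) - P(X ≤ 1)
                 = F(8) - F(1)
                 = 0.957806 - 0.014179
                 = 0.943627

So there's approximately a 94.4% chance that X falls in this range.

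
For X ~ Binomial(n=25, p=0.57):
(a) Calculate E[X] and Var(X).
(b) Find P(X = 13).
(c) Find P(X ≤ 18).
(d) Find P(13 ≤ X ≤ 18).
(a) E[X] = 14.2500, Var(X) = 6.1275
(b) P(X = 13) = 0.139323
(c) P(X ≤ 18) = 0.959860
(d) P(13 ≤ X ≤ 18) = 0.721178

We have X ~ Binomial(n=25, p=0.57).

(a) Moments:
E[X] = 14.2500
Var(X) = 6.1275
σ = √Var(X) = 2.4754

(b) Point probability using PMF:
P(X = 13) = 0.139323

(c) Cumulative probability using CDF:
P(X ≤ 18) = F(18) = 0.959860

(d) Range probability:
P(13 ≤ X ≤ 18) = P(X ≤ 18) - P(X ≤ 12)
                   = F(18) - F(12)
                   = 0.959860 - 0.238683
                   = 0.721178

This means approximately 72.1% of outcomes fall in the interval [13, 18].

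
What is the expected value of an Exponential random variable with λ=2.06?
0.4854

We have X ~ Exponential(λ=2.06).

For an Exponential distribution with λ=2.06:
E[X] = 0.4854

This is the expected (average) value of X.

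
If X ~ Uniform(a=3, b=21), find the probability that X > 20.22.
0.043333

We have X ~ Uniform(a=3, b=21).

P(X > 20.22) = 1 - P(X ≤ 20.22)
                = 1 - F(20.22)
                = 1 - 0.956667
                = 0.043333

So there's approximately a 4.3% chance that X exceeds 20.22.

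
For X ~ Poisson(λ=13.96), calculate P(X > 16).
0.240630

We have X ~ Poisson(λ=13.96).

P(X > 16) = 1 - P(X ≤ 16)
                = 1 - F(16)
                = 1 - 0.759370
                = 0.240630

So there's approximately a 24.1% chance that X exceeds 16.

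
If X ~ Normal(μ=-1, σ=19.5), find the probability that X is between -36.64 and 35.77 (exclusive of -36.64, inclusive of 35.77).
0.936530

We have X ~ Normal(μ=-1, σ=19.5).

To find P(-36.64 < X ≤ 35.77), we use:
P(-36.64 < X ≤ 35.77) = P(X ≤ 35.77) - P(X ≤ -36.64)
                 = F(35.77) - F(-36.64)
                 = 0.970328 - 0.033798
                 = 0.936530

So there's approximately a 93.7% chance that X falls in this range.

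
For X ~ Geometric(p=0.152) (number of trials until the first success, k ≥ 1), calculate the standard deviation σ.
6.0583

We have X ~ Geometric(p=0.152) (number of trials until the first success, k ≥ 1).

For a Geometric distribution with p=0.152 (number of trials until the first success, k ≥ 1):
σ = √Var(X) = 6.0583

The standard deviation is the square root of the variance.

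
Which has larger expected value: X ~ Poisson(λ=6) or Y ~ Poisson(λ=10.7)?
Y has larger mean (10.7000 > 6.0000)

Compute the expected value for each distribution:

X ~ Poisson(λ=6):
E[X] = 6.0000

Y ~ Poisson(λ=10.7):
E[Y] = 10.7000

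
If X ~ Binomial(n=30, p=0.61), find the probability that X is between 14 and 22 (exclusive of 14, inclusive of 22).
0.866525

We have X ~ Binomial(n=30, p=0.61).

To find P(14 < X ≤ 22), we use:
P(14 < X ≤ 22) = P(X ≤ 22) - P(X ≤ 14)
                 = F(22) - F(14)
                 = 0.945366 - 0.078841
                 = 0.866525

So there's approximately a 86.7% chance that X falls in this range.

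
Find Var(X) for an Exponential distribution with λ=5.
0.0400

We have X ~ Exponential(λ=5).

For an Exponential distribution with λ=5:
Var(X) = 0.0400

The variance measures the spread of the distribution around the mean.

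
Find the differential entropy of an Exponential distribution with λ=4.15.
-0.4231 nats

We have X ~ Exponential(λ=4.15).

The differential entropy measures the uncertainty or information content of the distribution.

For an Exponential distribution with λ=4.15:
h(X) = -0.4231 nats

(In bits, this would be -0.6104 bits.)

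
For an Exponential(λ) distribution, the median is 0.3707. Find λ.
λ = 1.8698

For X ~ Exponential(λ), the CDF is F(x) = 1 - e^(-λx).
The median m satisfies F(m) = 0.5:
1 - e^(-λm) = 0.5
e^(-λm) = 0.5
λm = ln(2)
m = ln(2) / λ

Given m = 0.3707:
λ = ln(2) / 0.3707 = 0.693147 / 0.3707 = 1.8698

Verification: ln(2) / 1.8698 = 0.3707 ✓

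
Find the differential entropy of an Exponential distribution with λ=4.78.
-0.5644 nats

We have X ~ Exponential(λ=4.78).

The differential entropy measures the uncertainty or information content of the distribution.

For an Exponential distribution with λ=4.78:
h(X) = -0.5644 nats

(In bits, this would be -0.8143 bits.)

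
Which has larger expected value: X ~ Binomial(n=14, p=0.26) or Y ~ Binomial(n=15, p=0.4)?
Y has larger mean (6.0000 > 3.6400)

Compute the expected value for each distribution:

X ~ Binomial(n=14, p=0.26):
E[X] = 3.6400

Y ~ Binomial(n=15, p=0.4):
E[Y] = 6.0000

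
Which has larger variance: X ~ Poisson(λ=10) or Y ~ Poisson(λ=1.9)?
X has larger variance (10.0000 > 1.9000)

Compute the variance for each distribution:

X ~ Poisson(λ=10):
Var(X) = 10.0000

Y ~ Poisson(λ=1.9):
Var(Y) = 1.9000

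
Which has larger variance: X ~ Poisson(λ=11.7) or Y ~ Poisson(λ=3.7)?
X has larger variance (11.7000 > 3.7000)

Compute the variance for each distribution:

X ~ Poisson(λ=11.7):
Var(X) = 11.7000

Y ~ Poisson(λ=3.7):
Var(Y) = 3.7000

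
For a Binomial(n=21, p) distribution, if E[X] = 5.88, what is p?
p = 0.28

For a Binomial(n, p) distribution:
E[X] = n × p

Given n = 21 and E[X] = 5.88:
5.88 = 21 × p
p = 5.88 / 21 = 0.28

Verification: Binomial(21, 0.28) has E[X] = 5.88 ✓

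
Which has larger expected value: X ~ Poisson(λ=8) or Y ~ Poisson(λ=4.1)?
X has larger mean (8.0000 > 4.1000)

Compute the expected value for each distribution:

X ~ Poisson(λ=8):
E[X] = 8.0000

Y ~ Poisson(λ=4.1):
E[Y] = 4.1000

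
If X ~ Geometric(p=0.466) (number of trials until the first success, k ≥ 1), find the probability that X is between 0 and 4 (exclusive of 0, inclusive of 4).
0.918686

We have X ~ Geometric(p=0.466) (number of trials until the first success, k ≥ 1).

To find P(0 < X ≤ 4), we use:
P(0 < X ≤ 4) = P(X ≤ 4) - P(X ≤ 0)
                 = F(4) - F(0)
                 = 0.918686 - 0.000000
                 = 0.918686

So there's approximately a 91.9% chance that X falls in this range.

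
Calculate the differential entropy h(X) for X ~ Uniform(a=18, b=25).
1.9459 nats

We have X ~ Uniform(a=18, b=25).

The differential entropy measures the uncertainty or information content of the distribution.

For a Uniform distribution with a=18, b=25:
h(X) = 1.9459 nats

(In bits, this would be 2.8074 bits.)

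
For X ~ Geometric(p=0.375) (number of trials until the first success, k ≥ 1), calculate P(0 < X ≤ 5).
0.904633

We have X ~ Geometric(p=0.375) (number of trials until the first success, k ≥ 1).

To find P(0 < X ≤ 5), we use:
P(0 < X ≤ 5) = P(X ≤ 5) - P(X ≤ 0)
                 = F(5) - F(0)
                 = 0.904633 - 0.000000
                 = 0.904633

So there's approximately a 90.5% chance that X falls in this range.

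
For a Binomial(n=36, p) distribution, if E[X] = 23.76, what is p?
p = 0.66

For a Binomial(n, p) distribution:
E[X] = n × p

Given n = 36 and E[X] = 23.76:
23.76 = 36 × p
p = 23.76 / 36 = 0.66

Verification: Binomial(36, 0.66) has E[X] = 23.76 ✓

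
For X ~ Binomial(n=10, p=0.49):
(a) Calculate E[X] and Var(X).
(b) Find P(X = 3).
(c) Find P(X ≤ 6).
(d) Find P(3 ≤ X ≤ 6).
(a) E[X] = 4.9000, Var(X) = 2.4990
(b) P(X = 3) = 0.126695
(c) P(X ≤ 6) = 0.844039
(d) P(3 ≤ X ≤ 6) = 0.781962

We have X ~ Binomial(n=10, p=0.49).

(a) Moments:
E[X] = 4.9000
Var(X) = 2.4990
σ = √Var(X) = 1.5808

(b) Point probability using PMF:
P(X = 3) = 0.126695

(c) Cumulative probability using CDF:
P(X ≤ 6) = F(6) = 0.844039

(d) Range probability:
P(3 ≤ X ≤ 6) = P(X ≤ 6) - P(X ≤ 2)
                   = F(6) - F(2)
                   = 0.844039 - 0.062078
                   = 0.781962

This means approximately 78.2% of outcomes fall in the interval [3, 6].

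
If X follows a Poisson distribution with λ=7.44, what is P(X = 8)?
0.136745

We have X ~ Poisson(λ=7.44).

For a Poisson distribution, the PMF gives us the probability of each outcome.

Using the PMF formula:
P(X = 8) = 0.136745

Rounded to 4 decimal places: 0.1367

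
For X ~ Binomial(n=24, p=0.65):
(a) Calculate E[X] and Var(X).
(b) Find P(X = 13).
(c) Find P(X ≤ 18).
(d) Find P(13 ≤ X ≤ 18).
(a) E[X] = 15.6000, Var(X) = 5.4600
(b) P(X = 13) = 0.089103
(c) P(X ≤ 18) = 0.895589
(d) P(13 ≤ X ≤ 18) = 0.801359

We have X ~ Binomial(n=24, p=0.65).

(a) Moments:
E[X] = 15.6000
Var(X) = 5.4600
σ = √Var(X) = 2.3367

(b) Point probability using PMF:
P(X = 13) = 0.089103

(c) Cumulative probability using CDF:
P(X ≤ 18) = F(18) = 0.895589

(d) Range probability:
P(13 ≤ X ≤ 18) = P(X ≤ 18) - P(X ≤ 12)
                   = F(18) - F(12)
                   = 0.895589 - 0.094230
                   = 0.801359

This means approximately 80.1% of outcomes fall in the interval [13, 18].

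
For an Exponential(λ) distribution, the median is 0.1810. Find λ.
λ = 3.8295

For X ~ Exponential(λ), the CDF is F(x) = 1 - e^(-λx).
The median m satisfies F(m) = 0.5:
1 - e^(-λm) = 0.5
e^(-λm) = 0.5
λm = ln(2)
m = ln(2) / λ

Given m = 0.1810:
λ = ln(2) / 0.1810 = 0.693147 / 0.1810 = 3.8295

Verification: ln(2) / 3.8295 = 0.1810 ✓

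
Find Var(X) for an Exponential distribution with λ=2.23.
0.2011

We have X ~ Exponential(λ=2.23).

For an Exponential distribution with λ=2.23:
Var(X) = 0.2011

The variance measures the spread of the distribution around the mean.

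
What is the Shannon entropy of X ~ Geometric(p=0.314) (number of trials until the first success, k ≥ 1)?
1.9817 nats

We have X ~ Geometric(p=0.314) (number of trials until the first success, k ≥ 1).

The Shannon entropy measures the uncertainty or information content of the distribution.

For a Geometric distribution with p=0.314 (number of trials until the first success, k ≥ 1):
H(X) = 1.9817 nats

(In bits, this would be 2.8590 bits.)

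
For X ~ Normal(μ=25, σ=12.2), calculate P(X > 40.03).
0.108981

We have X ~ Normal(μ=25, σ=12.2).

P(X > 40.03) = 1 - P(X ≤ 40.03)
                = 1 - F(40.03)
                = 1 - 0.891019
                = 0.108981

So there's approximately a 10.9% chance that X exceeds 40.03.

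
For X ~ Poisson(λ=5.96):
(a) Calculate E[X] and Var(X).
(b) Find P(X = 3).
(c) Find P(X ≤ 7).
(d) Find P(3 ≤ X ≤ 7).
(a) E[X] = 5.9600, Var(X) = 5.9600
(b) P(X = 3) = 0.091032
(c) P(X ≤ 7) = 0.749468
(d) P(3 ≤ X ≤ 7) = 0.685691

We have X ~ Poisson(λ=5.96).

(a) Moments:
E[X] = 5.9600
Var(X) = 5.9600
σ = √Var(X) = 2.4413

(b) Point probability using PMF:
P(X = 3) = 0.091032

(c) Cumulative probability using CDF:
P(X ≤ 7) = F(7) = 0.749468

(d) Range probability:
P(3 ≤ X ≤ 7) = P(X ≤ 7) - P(X ≤ 2)
                   = F(7) - F(2)
                   = 0.749468 - 0.063777
                   = 0.685691

This means approximately 68.6% of outcomes fall in the interval [3, 7].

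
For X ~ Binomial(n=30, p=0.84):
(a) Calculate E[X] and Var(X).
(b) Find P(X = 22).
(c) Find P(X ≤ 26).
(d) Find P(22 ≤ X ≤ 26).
(a) E[X] = 25.2000, Var(X) = 4.0320
(b) P(X = 22) = 0.054260
(c) P(X ≤ 26) = 0.729520
(d) P(22 ≤ X ≤ 26) = 0.689237

We have X ~ Binomial(n=30, p=0.84).

(a) Moments:
E[X] = 25.2000
Var(X) = 4.0320
σ = √Var(X) = 2.0080

(b) Point probability using PMF:
P(X = 22) = 0.054260

(c) Cumulative probability using CDF:
P(X ≤ 26) = F(26) = 0.729520

(d) Range probability:
P(22 ≤ X ≤ 26) = P(X ≤ 26) - P(X ≤ 21)
                   = F(26) - F(21)
                   = 0.729520 - 0.040283
                   = 0.689237

This means approximately 68.9% of outcomes fall in the interval [22, 26].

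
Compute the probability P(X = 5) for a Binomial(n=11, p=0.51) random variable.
0.220632

We have X ~ Binomial(n=11, p=0.51).

For a Binomial distribution, the PMF gives us the probability of each outcome.

Using the PMF formula:
P(X = 5) = 0.220632

Rounded to 4 decimal places: 0.2206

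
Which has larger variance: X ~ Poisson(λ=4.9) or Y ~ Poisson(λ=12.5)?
Y has larger variance (12.5000 > 4.9000)

Compute the variance for each distribution:

X ~ Poisson(λ=4.9):
Var(X) = 4.9000

Y ~ Poisson(λ=12.5):
Var(Y) = 12.5000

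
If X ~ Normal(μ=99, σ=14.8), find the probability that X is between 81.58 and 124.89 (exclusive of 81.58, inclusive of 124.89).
0.840290

We have X ~ Normal(μ=99, σ=14.8).

To find P(81.58 < X ≤ 124.89), we use:
P(81.58 < X ≤ 124.89) = P(X ≤ 124.89) - P(X ≤ 81.58)
                 = F(124.89) - F(81.58)
                 = 0.959883 - 0.119592
                 = 0.840290

So there's approximately a 84.0% chance that X falls in this range.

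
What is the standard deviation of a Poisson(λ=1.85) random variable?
1.3601

We have X ~ Poisson(λ=1.85).

For a Poisson distribution with λ=1.85:
σ = √Var(X) = 1.3601

The standard deviation is the square root of the variance.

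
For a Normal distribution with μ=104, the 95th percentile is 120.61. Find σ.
σ = 10.0982

For X ~ Normal(μ, σ), the p-th percentile satisfies x = μ + z_p × σ,
where z_p = Φ⁻¹(p) is the standard normal quantile.

Step 1: z_{0.95} = Φ⁻¹(0.95) = 1.6449

Step 2: Solve for σ:
120.61 = 104 + 1.6449 × σ
σ = (120.61 - 104) / 1.6449
σ = 16.61 / 1.6449
σ = 10.0982

Verification: μ + z × σ = 104 + 1.6449 × 10.0982 = 120.61 ✓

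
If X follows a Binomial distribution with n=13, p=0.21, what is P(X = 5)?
0.079743

We have X ~ Binomial(n=13, p=0.21).

For a Binomial distribution, the PMF gives us the probability of each outcome.

Using the PMF formula:
P(X = 5) = 0.079743

Rounded to 4 decimal places: 0.0797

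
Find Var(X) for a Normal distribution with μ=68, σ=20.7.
428.4900

We have X ~ Normal(μ=68, σ=20.7).

For a Normal distribution with μ=68, σ=20.7:
Var(X) = 428.4900

The variance measures the spread of the distribution around the mean.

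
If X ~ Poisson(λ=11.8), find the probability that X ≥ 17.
0.090794

We have X ~ Poisson(λ=11.8).

For discrete distributions, P(X ≥ 17) = 1 - P(X ≤ 16).

P(X ≤ 16) = 0.909206
P(X ≥ 17) = 1 - 0.909206 = 0.090794

So there's approximately a 9.1% chance that X is at least 17.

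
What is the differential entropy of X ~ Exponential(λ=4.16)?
-0.4255 nats

We have X ~ Exponential(λ=4.16).

The differential entropy measures the uncertainty or information content of the distribution.

For an Exponential distribution with λ=4.16:
h(X) = -0.4255 nats

(In bits, this would be -0.6139 bits.)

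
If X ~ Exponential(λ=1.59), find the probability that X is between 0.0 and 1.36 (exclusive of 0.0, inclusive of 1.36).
0.884951

We have X ~ Exponential(λ=1.59).

To find P(0.0 < X ≤ 1.36), we use:
P(0.0 < X ≤ 1.36) = P(X ≤ 1.36) - P(X ≤ 0.0)
                 = F(1.36) - F(0.0)
                 = 0.884951 - 0.000000
                 = 0.884951

So there's approximately a 88.5% chance that X falls in this range.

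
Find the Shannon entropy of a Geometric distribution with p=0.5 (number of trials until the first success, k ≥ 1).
1.3863 nats

We have X ~ Geometric(p=0.5) (number of trials until the first success, k ≥ 1).

The Shannon entropy measures the uncertainty or information content of the distribution.

For a Geometric distribution with p=0.5 (number of trials until the first success, k ≥ 1):
H(X) = 1.3863 nats

(In bits, this would be 2.0000 bits.)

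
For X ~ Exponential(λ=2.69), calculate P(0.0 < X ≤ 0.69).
0.843719

We have X ~ Exponential(λ=2.69).

To find P(0.0 < X ≤ 0.69), we use:
P(0.0 < X ≤ 0.69) = P(X ≤ 0.69) - P(X ≤ 0.0)
                 = F(0.69) - F(0.0)
                 = 0.843719 - 0.000000
                 = 0.843719

So there's approximately a 84.4% chance that X falls in this range.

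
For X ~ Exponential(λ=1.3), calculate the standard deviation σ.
0.7692

We have X ~ Exponential(λ=1.3).

For an Exponential distribution with λ=1.3:
σ = √Var(X) = 0.7692

The standard deviation is the square root of the variance.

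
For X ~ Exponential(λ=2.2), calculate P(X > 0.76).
0.187871

We have X ~ Exponential(λ=2.2).

P(X > 0.76) = 1 - P(X ≤ 0.76)
                = 1 - F(0.76)
                = 1 - 0.812129
                = 0.187871

So there's approximately a 18.8% chance that X exceeds 0.76.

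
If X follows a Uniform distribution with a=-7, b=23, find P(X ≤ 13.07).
0.669000

We have X ~ Uniform(a=-7, b=23).

The CDF gives us P(X ≤ k).

Using the CDF:
P(X ≤ 13.07) = 0.669000

This means there's approximately a 66.9% chance that X is at most 13.07.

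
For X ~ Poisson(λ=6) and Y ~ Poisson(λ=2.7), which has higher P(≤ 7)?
Y has higher probability (P(Y ≤ 7) = 0.9934 > P(X ≤ 7) = 0.7440)

Compute P(≤ 7) for each distribution:

X ~ Poisson(λ=6):
P(X ≤ 7) = 0.7440

Y ~ Poisson(λ=2.7):
P(Y ≤ 7) = 0.9934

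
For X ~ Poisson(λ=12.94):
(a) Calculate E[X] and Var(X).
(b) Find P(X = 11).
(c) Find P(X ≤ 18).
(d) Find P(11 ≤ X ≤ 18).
(a) E[X] = 12.9400, Var(X) = 12.9400
(b) P(X = 11) = 0.102412
(c) P(X ≤ 18) = 0.932522
(d) P(11 ≤ X ≤ 18) = 0.675652

We have X ~ Poisson(λ=12.94).

(a) Moments:
E[X] = 12.9400
Var(X) = 12.9400
σ = √Var(X) = 3.5972

(b) Point probability using PMF:
P(X = 11) = 0.102412

(c) Cumulative probability using CDF:
P(X ≤ 18) = F(18) = 0.932522

(d) Range probability:
P(11 ≤ X ≤ 18) = P(X ≤ 18) - P(X ≤ 10)
                   = F(18) - F(10)
                   = 0.932522 - 0.256870
                   = 0.675652

This means approximately 67.6% of outcomes fall in the interval [11, 18].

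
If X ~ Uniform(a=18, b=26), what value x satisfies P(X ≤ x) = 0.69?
23.5200

We have X ~ Uniform(a=18, b=26).

We want to find x such that P(X ≤ x) = 0.69.

This is the 69th percentile, which means 69% of values fall below this point.

Using the inverse CDF (quantile function):
x = F⁻¹(0.69) = 23.5200

Verification: P(X ≤ 23.5200) = 0.69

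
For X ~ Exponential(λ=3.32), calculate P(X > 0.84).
0.061495

We have X ~ Exponential(λ=3.32).

P(X > 0.84) = 1 - P(X ≤ 0.84)
                = 1 - F(0.84)
                = 1 - 0.938505
                = 0.061495

So there's approximately a 6.1% chance that X exceeds 0.84.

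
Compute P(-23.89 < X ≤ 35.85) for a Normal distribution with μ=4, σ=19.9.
0.864725

We have X ~ Normal(μ=4, σ=19.9).

To find P(-23.89 < X ≤ 35.85), we use:
P(-23.89 < X ≤ 35.85) = P(X ≤ 35.85) - P(X ≤ -23.89)
                 = F(35.85) - F(-23.89)
                 = 0.945256 - 0.080531
                 = 0.864725

So there's approximately a 86.5% chance that X falls in this range.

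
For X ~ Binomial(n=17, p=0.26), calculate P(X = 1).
0.035738

We have X ~ Binomial(n=17, p=0.26).

For a Binomial distribution, the PMF gives us the probability of each outcome.

Using the PMF formula:
P(X = 1) = 0.035738

Rounded to 4 decimal places: 0.0357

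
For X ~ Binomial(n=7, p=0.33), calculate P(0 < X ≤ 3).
0.771179

We have X ~ Binomial(n=7, p=0.33).

To find P(0 < X ≤ 3), we use:
P(0 < X ≤ 3) = P(X ≤ 3) - P(X ≤ 0)
                 = F(3) - F(0)
                 = 0.831786 - 0.060607
                 = 0.771179

So there's approximately a 77.1% chance that X falls in this range.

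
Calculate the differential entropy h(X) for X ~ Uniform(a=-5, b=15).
2.9957 nats

We have X ~ Uniform(a=-5, b=15).

The differential entropy measures the uncertainty or information content of the distribution.

For a Uniform distribution with a=-5, b=15:
h(X) = 2.9957 nats

(In bits, this would be 4.3219 bits.)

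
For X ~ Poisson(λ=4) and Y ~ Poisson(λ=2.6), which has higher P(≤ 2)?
Y has higher probability (P(Y ≤ 2) = 0.5184 > P(X ≤ 2) = 0.2381)

Compute P(≤ 2) for each distribution:

X ~ Poisson(λ=4):
P(X ≤ 2) = 0.2381

Y ~ Poisson(λ=2.6):
P(Y ≤ 2) = 0.5184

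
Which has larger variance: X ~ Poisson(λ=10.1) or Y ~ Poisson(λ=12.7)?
Y has larger variance (12.7000 > 10.1000)

Compute the variance for each distribution:

X ~ Poisson(λ=10.1):
Var(X) = 10.1000

Y ~ Poisson(λ=12.7):
Var(Y) = 12.7000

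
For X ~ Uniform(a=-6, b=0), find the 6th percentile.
-5.6400

We have X ~ Uniform(a=-6, b=0).

We want to find x such that P(X ≤ x) = 0.06.

This is the 6th percentile, which means 6% of values fall below this point.

Using the inverse CDF (quantile function):
x = F⁻¹(0.06) = -5.6400

Verification: P(X ≤ -5.6400) = 0.06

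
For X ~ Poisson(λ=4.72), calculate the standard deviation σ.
2.1726

We have X ~ Poisson(λ=4.72).

For a Poisson distribution with λ=4.72:
σ = √Var(X) = 2.1726

The standard deviation is the square root of the variance.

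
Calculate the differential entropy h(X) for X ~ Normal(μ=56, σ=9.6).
3.6807 nats

We have X ~ Normal(μ=56, σ=9.6).

The differential entropy measures the uncertainty or information content of the distribution.

For a Normal distribution with μ=56, σ=9.6:
h(X) = 3.6807 nats

(In bits, this would be 5.3101 bits.)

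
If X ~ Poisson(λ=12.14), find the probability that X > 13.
0.333326

We have X ~ Poisson(λ=12.14).

P(X > 13) = 1 - P(X ≤ 13)
                = 1 - F(13)
                = 1 - 0.666674
                = 0.333326

So there's approximately a 33.3% chance that X exceeds 13.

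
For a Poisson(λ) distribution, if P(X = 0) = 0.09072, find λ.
λ = 2.4000

For a Poisson(λ) distribution, the PMF at 0 is:
P(X = 0) = λ^0 e^(-λ) / 0! = e^(-λ)

Given P(X = 0) = 0.09072:
e^(-λ) = 0.09072
-λ = ln(0.09072)
λ = -ln(0.09072) = 2.4000

Verification: e^(-2.4000) = 0.09072 ✓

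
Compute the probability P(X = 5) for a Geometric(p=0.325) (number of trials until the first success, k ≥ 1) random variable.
0.067468

We have X ~ Geometric(p=0.325) (number of trials until the first success, k ≥ 1).

For a Geometric distribution, the PMF gives us the probability of each outcome.

Using the PMF formula:
P(X = 5) = 0.067468

Rounded to 4 decimal places: 0.0675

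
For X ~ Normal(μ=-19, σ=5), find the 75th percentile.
-15.6276

We have X ~ Normal(μ=-19, σ=5).

We want to find x such that P(X ≤ x) = 0.75.

This is the 75th percentile, which means 75% of values fall below this point.

Using the inverse CDF (quantile function):
x = F⁻¹(0.75) = -15.6276

Verification: P(X ≤ -15.6276) = 0.75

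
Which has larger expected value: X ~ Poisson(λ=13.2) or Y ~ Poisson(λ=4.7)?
X has larger mean (13.2000 > 4.7000)

Compute the expected value for each distribution:

X ~ Poisson(λ=13.2):
E[X] = 13.2000

Y ~ Poisson(λ=4.7):
E[Y] = 4.7000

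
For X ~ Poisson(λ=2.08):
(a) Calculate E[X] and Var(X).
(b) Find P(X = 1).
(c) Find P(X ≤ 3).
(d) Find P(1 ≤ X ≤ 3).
(a) E[X] = 2.0800, Var(X) = 2.0800
(b) P(X = 1) = 0.259855
(c) P(X ≤ 3) = 0.842407
(d) P(1 ≤ X ≤ 3) = 0.717477

We have X ~ Poisson(λ=2.08).

(a) Moments:
E[X] = 2.0800
Var(X) = 2.0800
σ = √Var(X) = 1.4422

(b) Point probability using PMF:
P(X = 1) = 0.259855

(c) Cumulative probability using CDF:
P(X ≤ 3) = F(3) = 0.842407

(d) Range probability:
P(1 ≤ X ≤ 3) = P(X ≤ 3) - P(X ≤ 0)
                   = F(3) - F(0)
                   = 0.842407 - 0.124930
                   = 0.717477

This means approximately 71.7% of outcomes fall in the interval [1, 3].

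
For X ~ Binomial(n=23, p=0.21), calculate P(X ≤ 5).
0.650325

We have X ~ Binomial(n=23, p=0.21).

The CDF gives us P(X ≤ k).

Using the CDF:
P(X ≤ 5) = 0.650325

This means there's approximately a 65.0% chance that X is at most 5.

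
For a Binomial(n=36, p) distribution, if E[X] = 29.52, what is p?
p = 0.82

For a Binomial(n, p) distribution:
E[X] = n × p

Given n = 36 and E[X] = 29.52:
29.52 = 36 × p
p = 29.52 / 36 = 0.82

Verification: Binomial(36, 0.82) has E[X] = 29.52 ✓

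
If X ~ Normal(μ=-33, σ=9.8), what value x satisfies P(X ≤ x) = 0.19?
-41.6034

We have X ~ Normal(μ=-33, σ=9.8).

We want to find x such that P(X ≤ x) = 0.19.

This is the 19th percentile, which means 19% of values fall below this point.

Using the inverse CDF (quantile function):
x = F⁻¹(0.19) = -41.6034

Verification: P(X ≤ -41.6034) = 0.19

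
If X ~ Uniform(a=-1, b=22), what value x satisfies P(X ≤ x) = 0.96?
21.0800

We have X ~ Uniform(a=-1, b=22).

We want to find x such that P(X ≤ x) = 0.96.

This is the 96th percentile, which means 96% of values fall below this point.

Using the inverse CDF (quantile function):
x = F⁻¹(0.96) = 21.0800

Verification: P(X ≤ 21.0800) = 0.96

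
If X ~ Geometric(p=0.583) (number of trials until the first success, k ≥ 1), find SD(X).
1.1076

We have X ~ Geometric(p=0.583) (number of trials until the first success, k ≥ 1).

For a Geometric distribution with p=0.583 (number of trials until the first success, k ≥ 1):
σ = √Var(X) = 1.1076

The standard deviation is the square root of the variance.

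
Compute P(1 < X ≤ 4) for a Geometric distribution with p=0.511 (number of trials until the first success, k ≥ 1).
0.431821

We have X ~ Geometric(p=0.511) (number of trials until the first success, k ≥ 1).

To find P(1 < X ≤ 4), we use:
P(1 < X ≤ 4) = P(X ≤ 4) - P(X ≤ 1)
                 = F(4) - F(1)
                 = 0.942821 - 0.511000
                 = 0.431821

So there's approximately a 43.2% chance that X falls in this range.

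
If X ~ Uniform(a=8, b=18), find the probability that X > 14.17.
0.383000

We have X ~ Uniform(a=8, b=18).

P(X > 14.17) = 1 - P(X ≤ 14.17)
                = 1 - F(14.17)
                = 1 - 0.617000
                = 0.383000

So there's approximately a 38.3% chance that X exceeds 14.17.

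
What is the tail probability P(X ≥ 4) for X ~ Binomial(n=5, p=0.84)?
0.816509

We have X ~ Binomial(n=5, p=0.84).

For discrete distributions, P(X ≥ 4) = 1 - P(X ≤ 3).

P(X ≤ 3) = 0.183491
P(X ≥ 4) = 1 - 0.183491 = 0.816509

So there's approximately a 81.7% chance that X is at least 4.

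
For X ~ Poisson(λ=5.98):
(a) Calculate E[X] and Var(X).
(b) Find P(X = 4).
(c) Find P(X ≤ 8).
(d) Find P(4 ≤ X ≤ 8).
(a) E[X] = 5.9800, Var(X) = 5.9800
(b) P(X = 4) = 0.134745
(c) P(X ≤ 8) = 0.849296
(d) P(4 ≤ X ≤ 8) = 0.696298

We have X ~ Poisson(λ=5.98).

(a) Moments:
E[X] = 5.9800
Var(X) = 5.9800
σ = √Var(X) = 2.4454

(b) Point probability using PMF:
P(X = 4) = 0.134745

(c) Cumulative probability using CDF:
P(X ≤ 8) = F(8) = 0.849296

(d) Range probability:
P(4 ≤ X ≤ 8) = P(X ≤ 8) - P(X ≤ 3)
                   = F(8) - F(3)
                   = 0.849296 - 0.152998
                   = 0.696298

This means approximately 69.6% of outcomes fall in the interval [4, 8].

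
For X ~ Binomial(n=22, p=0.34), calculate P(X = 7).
0.175933

We have X ~ Binomial(n=22, p=0.34).

For a Binomial distribution, the PMF gives us the probability of each outcome.

Using the PMF formula:
P(X = 7) = 0.175933

Rounded to 4 decimal places: 0.1759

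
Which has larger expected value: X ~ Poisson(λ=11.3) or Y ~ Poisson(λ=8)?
X has larger mean (11.3000 > 8.0000)

Compute the expected value for each distribution:

X ~ Poisson(λ=11.3):
E[X] = 11.3000

Y ~ Poisson(λ=8):
E[Y] = 8.0000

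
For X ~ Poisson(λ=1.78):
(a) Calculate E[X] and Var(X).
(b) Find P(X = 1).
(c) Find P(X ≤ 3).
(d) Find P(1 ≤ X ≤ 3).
(a) E[X] = 1.7800, Var(X) = 1.7800
(b) P(X = 1) = 0.300176
(c) P(X ≤ 3) = 0.894483
(d) P(1 ≤ X ≤ 3) = 0.725845

We have X ~ Poisson(λ=1.78).

(a) Moments:
E[X] = 1.7800
Var(X) = 1.7800
σ = √Var(X) = 1.3342

(b) Point probability using PMF:
P(X = 1) = 0.300176

(c) Cumulative probability using CDF:
P(X ≤ 3) = F(3) = 0.894483

(d) Range probability:
P(1 ≤ X ≤ 3) = P(X ≤ 3) - P(X ≤ 0)
                   = F(3) - F(0)
                   = 0.894483 - 0.168638
                   = 0.725845

This means approximately 72.6% of outcomes fall in the interval [1, 3].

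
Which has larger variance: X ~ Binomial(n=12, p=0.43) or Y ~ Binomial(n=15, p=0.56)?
Y has larger variance (3.6960 > 2.9412)

Compute the variance for each distribution:

X ~ Binomial(n=12, p=0.43):
Var(X) = 2.9412

Y ~ Binomial(n=15, p=0.56):
Var(Y) = 3.6960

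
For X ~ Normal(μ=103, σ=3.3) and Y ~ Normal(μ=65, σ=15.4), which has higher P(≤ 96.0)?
Y has higher probability (P(Y ≤ 96.0) = 0.9779 > P(X ≤ 96.0) = 0.0170)

Compute P(≤ 96.0) for each distribution:

X ~ Normal(μ=103, σ=3.3):
P(X ≤ 96.0) = 0.0170

Y ~ Normal(μ=65, σ=15.4):
P(Y ≤ 96.0) = 0.9779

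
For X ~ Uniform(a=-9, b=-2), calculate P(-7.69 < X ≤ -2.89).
0.685714

We have X ~ Uniform(a=-9, b=-2).

To find P(-7.69 < X ≤ -2.89), we use:
P(-7.69 < X ≤ -2.89) = P(X ≤ -2.89) - P(X ≤ -7.69)
                 = F(-2.89) - F(-7.69)
                 = 0.872857 - 0.187143
                 = 0.685714

So there's approximately a 68.6% chance that X falls in this range.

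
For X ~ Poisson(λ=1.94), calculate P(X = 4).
0.084813

We have X ~ Poisson(λ=1.94).

For a Poisson distribution, the PMF gives us the probability of each outcome.

Using the PMF formula:
P(X = 4) = 0.084813

Rounded to 4 decimal places: 0.0848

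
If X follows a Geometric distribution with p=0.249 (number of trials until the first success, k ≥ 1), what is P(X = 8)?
0.033549

We have X ~ Geometric(p=0.249) (number of trials until the first success, k ≥ 1).

For a Geometric distribution, the PMF gives us the probability of each outcome.

Using the PMF formula:
P(X = 8) = 0.033549

Rounded to 4 decimal places: 0.0335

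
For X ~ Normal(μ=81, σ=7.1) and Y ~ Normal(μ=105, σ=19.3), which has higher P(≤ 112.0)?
X has higher probability (P(X ≤ 112.0) = 1.0000 > P(Y ≤ 112.0) = 0.6416)

Compute P(≤ 112.0) for each distribution:

X ~ Normal(μ=81, σ=7.1):
P(X ≤ 112.0) = 1.0000

Y ~ Normal(μ=105, σ=19.3):
P(Y ≤ 112.0) = 0.6416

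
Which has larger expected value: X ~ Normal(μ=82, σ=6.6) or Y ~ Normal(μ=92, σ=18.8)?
Y has larger mean (92.0000 > 82.0000)

Compute the expected value for each distribution:

X ~ Normal(μ=82, σ=6.6):
E[X] = 82.0000

Y ~ Normal(μ=92, σ=18.8):
E[Y] = 92.0000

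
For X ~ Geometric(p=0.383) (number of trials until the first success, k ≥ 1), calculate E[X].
2.6110

We have X ~ Geometric(p=0.383) (number of trials until the first success, k ≥ 1).

For a Geometric distribution with p=0.383 (number of trials until the first success, k ≥ 1):
E[X] = 2.6110

This is the expected (average) value of X.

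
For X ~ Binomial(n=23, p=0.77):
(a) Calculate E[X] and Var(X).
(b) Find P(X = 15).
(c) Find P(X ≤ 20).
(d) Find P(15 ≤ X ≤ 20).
(a) E[X] = 17.7100, Var(X) = 4.0733
(b) P(X = 15) = 0.076148
(c) P(X ≤ 20) = 0.925393
(d) P(15 ≤ X ≤ 20) = 0.863832

We have X ~ Binomial(n=23, p=0.77).

(a) Moments:
E[X] = 17.7100
Var(X) = 4.0733
σ = √Var(X) = 2.0182

(b) Point probability using PMF:
P(X = 15) = 0.076148

(c) Cumulative probability using CDF:
P(X ≤ 20) = F(20) = 0.925393

(d) Range probability:
P(15 ≤ X ≤ 20) = P(X ≤ 20) - P(X ≤ 14)
                   = F(20) - F(14)
                   = 0.925393 - 0.061561
                   = 0.863832

This means approximately 86.4% of outcomes fall in the interval [15, 20].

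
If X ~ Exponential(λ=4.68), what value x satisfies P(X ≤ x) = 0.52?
0.1568

We have X ~ Exponential(λ=4.68).

We want to find x such that P(X ≤ x) = 0.52.

This is the 52nd percentile, which means 52% of values fall below this point.

Using the inverse CDF (quantile function):
x = F⁻¹(0.52) = 0.1568

Verification: P(X ≤ 0.1568) = 0.52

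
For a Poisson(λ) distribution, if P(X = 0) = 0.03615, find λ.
λ = 3.3201

For a Poisson(λ) distribution, the PMF at 0 is:
P(X = 0) = λ^0 e^(-λ) / 0! = e^(-λ)

Given P(X = 0) = 0.03615:
e^(-λ) = 0.03615
-λ = ln(0.03615)
λ = -ln(0.03615) = 3.3201

Verification: e^(-3.3201) = 0.03615 ✓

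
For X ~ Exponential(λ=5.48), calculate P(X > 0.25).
0.254107

We have X ~ Exponential(λ=5.48).

P(X > 0.25) = 1 - P(X ≤ 0.25)
                = 1 - F(0.25)
                = 1 - 0.745893
                = 0.254107

So there's approximately a 25.4% chance that X exceeds 0.25.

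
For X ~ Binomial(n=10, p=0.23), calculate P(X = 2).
0.294167

We have X ~ Binomial(n=10, p=0.23).

For a Binomial distribution, the PMF gives us the probability of each outcome.

Using the PMF formula:
P(X = 2) = 0.294167

Rounded to 4 decimal places: 0.2942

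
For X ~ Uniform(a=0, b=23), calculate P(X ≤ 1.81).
0.078696

We have X ~ Uniform(a=0, b=23).

The CDF gives us P(X ≤ k).

Using the CDF:
P(X ≤ 1.81) = 0.078696

This means there's approximately a 7.9% chance that X is at most 1.81.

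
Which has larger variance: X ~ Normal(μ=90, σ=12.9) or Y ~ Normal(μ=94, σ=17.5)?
Y has larger variance (306.2500 > 166.4100)

Compute the variance for each distribution:

X ~ Normal(μ=90, σ=12.9):
Var(X) = 166.4100

Y ~ Normal(μ=94, σ=17.5):
Var(Y) = 306.2500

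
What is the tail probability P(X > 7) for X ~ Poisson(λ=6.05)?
0.262932

We have X ~ Poisson(λ=6.05).

P(X > 7) = 1 - P(X ≤ 7)
                = 1 - F(7)
                = 1 - 0.737068
                = 0.262932

So there's approximately a 26.3% chance that X exceeds 7.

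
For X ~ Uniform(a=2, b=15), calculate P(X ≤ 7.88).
0.452308

We have X ~ Uniform(a=2, b=15).

The CDF gives us P(X ≤ k).

Using the CDF:
P(X ≤ 7.88) = 0.452308

This means there's approximately a 45.2% chance that X is at most 7.88.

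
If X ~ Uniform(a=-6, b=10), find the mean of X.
2.0000

We have X ~ Uniform(a=-6, b=10).

For a Uniform distribution with a=-6, b=10:
E[X] = 2.0000

This is the expected (average) value of X.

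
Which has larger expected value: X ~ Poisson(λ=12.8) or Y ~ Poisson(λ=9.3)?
X has larger mean (12.8000 > 9.3000)

Compute the expected value for each distribution:

X ~ Poisson(λ=12.8):
E[X] = 12.8000

Y ~ Poisson(λ=9.3):
E[Y] = 9.3000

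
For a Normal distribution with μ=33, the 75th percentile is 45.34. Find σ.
σ = 18.2953

For X ~ Normal(μ, σ), the p-th percentile satisfies x = μ + z_p × σ,
where z_p = Φ⁻¹(p) is the standard normal quantile.

Step 1: z_{0.75} = Φ⁻¹(0.75) = 0.6745

Step 2: Solve for σ:
45.34 = 33 + 0.6745 × σ
σ = (45.34 - 33) / 0.6745
σ = 12.34 / 0.6745
σ = 18.2953

Verification: μ + z × σ = 33 + 0.6745 × 18.2953 = 45.34 ✓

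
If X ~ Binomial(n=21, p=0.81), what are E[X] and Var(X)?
E[X] = 17.0100, Var(X) = 3.2319

We have X ~ Binomial(n=21, p=0.81).

For a Binomial distribution with n=21, p=0.81:

Expected value:
E[X] = 17.0100

Variance:
Var(X) = 3.2319

Standard deviation:
σ = √Var(X) = 1.7977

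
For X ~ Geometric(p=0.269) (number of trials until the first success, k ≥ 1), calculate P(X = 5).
0.076811

We have X ~ Geometric(p=0.269) (number of trials until the first success, k ≥ 1).

For a Geometric distribution, the PMF gives us the probability of each outcome.

Using the PMF formula:
P(X = 5) = 0.076811

Rounded to 4 decimal places: 0.0768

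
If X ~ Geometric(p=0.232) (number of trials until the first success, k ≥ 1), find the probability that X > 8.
0.121029

We have X ~ Geometric(p=0.232) (number of trials until the first success, k ≥ 1).

P(X > 8) = 1 - P(X ≤ 8)
                = 1 - F(8)
                = 1 - 0.878971
                = 0.121029

So there's approximately a 12.1% chance that X exceeds 8.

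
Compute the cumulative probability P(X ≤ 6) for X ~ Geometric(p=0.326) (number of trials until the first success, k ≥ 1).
0.906253

We have X ~ Geometric(p=0.326) (number of trials until the first success, k ≥ 1).

The CDF gives us P(X ≤ k).

Using the CDF:
P(X ≤ 6) = 0.906253

This means there's approximately a 90.6% chance that X is at most 6.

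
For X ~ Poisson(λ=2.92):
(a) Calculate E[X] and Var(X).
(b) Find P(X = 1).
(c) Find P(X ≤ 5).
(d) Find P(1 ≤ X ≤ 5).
(a) E[X] = 2.9200, Var(X) = 2.9200
(b) P(X = 1) = 0.157486
(c) P(X ≤ 5) = 0.923932
(d) P(1 ≤ X ≤ 5) = 0.869998

We have X ~ Poisson(λ=2.92).

(a) Moments:
E[X] = 2.9200
Var(X) = 2.9200
σ = √Var(X) = 1.7088

(b) Point probability using PMF:
P(X = 1) = 0.157486

(c) Cumulative probability using CDF:
P(X ≤ 5) = F(5) = 0.923932

(d) Range probability:
P(1 ≤ X ≤ 5) = P(X ≤ 5) - P(X ≤ 0)
                   = F(5) - F(0)
                   = 0.923932 - 0.053934
                   = 0.869998

This means approximately 87.0% of outcomes fall in the interval [1, 5].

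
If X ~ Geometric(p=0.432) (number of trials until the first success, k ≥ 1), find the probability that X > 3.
0.183250

We have X ~ Geometric(p=0.432) (number of trials until the first success, k ≥ 1).

P(X > 3) = 1 - P(X ≤ 3)
                = 1 - F(3)
                = 1 - 0.816750
                = 0.183250

So there's approximately a 18.3% chance that X exceeds 3.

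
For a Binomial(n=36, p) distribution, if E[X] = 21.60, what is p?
p = 0.6

For a Binomial(n, p) distribution:
E[X] = n × p

Given n = 36 and E[X] = 21.60:
21.60 = 36 × p
p = 21.60 / 36 = 0.6

Verification: Binomial(36, 0.6) has E[X] = 21.60 ✓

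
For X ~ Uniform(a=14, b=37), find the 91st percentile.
34.9300

We have X ~ Uniform(a=14, b=37).

We want to find x such that P(X ≤ x) = 0.91.

This is the 91st percentile, which means 91% of values fall below this point.

Using the inverse CDF (quantile function):
x = F⁻¹(0.91) = 34.9300

Verification: P(X ≤ 34.9300) = 0.91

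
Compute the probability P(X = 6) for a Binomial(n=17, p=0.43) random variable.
0.161441

We have X ~ Binomial(n=17, p=0.43).

For a Binomial distribution, the PMF gives us the probability of each outcome.

Using the PMF formula:
P(X = 6) = 0.161441

Rounded to 4 decimal places: 0.1614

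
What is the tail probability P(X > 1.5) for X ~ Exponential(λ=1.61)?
0.089367

We have X ~ Exponential(λ=1.61).

P(X > 1.5) = 1 - P(X ≤ 1.5)
                = 1 - F(1.5)
                = 1 - 0.910633
                = 0.089367

So there's approximately a 8.9% chance that X exceeds 1.5.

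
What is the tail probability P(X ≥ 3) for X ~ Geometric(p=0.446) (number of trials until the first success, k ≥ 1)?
0.306916

We have X ~ Geometric(p=0.446) (number of trials until the first success, k ≥ 1).

For discrete distributions, P(X ≥ 3) = 1 - P(X ≤ 2).

P(X ≤ 2) = 0.693084
P(X ≥ 3) = 1 - 0.693084 = 0.306916

So there's approximately a 30.7% chance that X is at least 3.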